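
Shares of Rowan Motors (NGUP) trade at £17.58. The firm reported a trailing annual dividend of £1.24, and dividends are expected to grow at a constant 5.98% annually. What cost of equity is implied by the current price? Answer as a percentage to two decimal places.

Rearranging the constant-growth DDM: r = D₁/P₀ + g.
D₁ = 1.24 × (1 + 0.0598) = 1.3142.
r = 1.3142 / 17.58 + 0.0598 = 0.07475 + 0.0598 = 0.13455

13.46%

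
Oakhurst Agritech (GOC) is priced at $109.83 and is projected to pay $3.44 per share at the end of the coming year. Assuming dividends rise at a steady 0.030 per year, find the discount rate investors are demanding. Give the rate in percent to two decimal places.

6.13%

Rearranging the constant-growth DDM: r = D₁/P₀ + g.
r = 3.4400 / 109.83 + 0.03 = 0.03132 + 0.03 = 0.06132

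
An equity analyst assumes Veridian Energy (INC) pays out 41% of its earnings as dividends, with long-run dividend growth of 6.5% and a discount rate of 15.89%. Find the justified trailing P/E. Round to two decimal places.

4.65

Justified trailing P/E = b(1+g)/(r−g) = 0.41×(1+0.065)/(0.1589−0.065) = 4.6502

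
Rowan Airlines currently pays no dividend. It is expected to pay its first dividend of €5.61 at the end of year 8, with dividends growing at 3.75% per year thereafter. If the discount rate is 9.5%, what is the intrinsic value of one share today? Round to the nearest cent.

Deferred-dividend DDM. At t=7 the remaining stream is a growing perpetuity with first payment D_8 = 5.61.
V_7 = D_8/(r−g) = 5.61/(0.095−0.0375) = 97.5652
P₀ = V_7/(1+r)^7 = 97.5652/(1+0.095)^7 = 51.6888

€51.69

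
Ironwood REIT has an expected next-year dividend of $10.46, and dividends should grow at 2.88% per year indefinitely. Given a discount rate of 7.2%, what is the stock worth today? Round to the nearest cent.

$242.13

Gordon growth model: P₀ = D₁/(r − g), with D₁ = 10.46 given directly.
P₀ = 10.4600 / (0.072 − 0.0288) = 10.4600 / 0.0432 = 242.1296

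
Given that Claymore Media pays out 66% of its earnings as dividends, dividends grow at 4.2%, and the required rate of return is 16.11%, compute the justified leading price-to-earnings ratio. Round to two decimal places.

Justified leading P/E = b/(r−g) = 0.66/(0.1611−0.042) = 5.5416

5.54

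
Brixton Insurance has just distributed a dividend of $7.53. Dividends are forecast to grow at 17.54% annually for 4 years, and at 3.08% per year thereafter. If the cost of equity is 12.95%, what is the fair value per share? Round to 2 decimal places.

$125.53

Two-stage DDM. Project D₁…D_4 at 0.1754, terminal growth 0.0308, discount at r = 0.1295.
D_1 = 8.8508
D_2 = 10.4032
D_3 = 12.2279
D_4 = 14.3727
Terminal value at t=4: TV = D_5/(r−g) = 14.8154/(0.1295−0.0308) = 150.1049
P₀ = 8.8508/(1+0.1295)^1 + 10.4032/(1+0.1295)^2 + 12.2279/(1+0.1295)^3 + 14.3727/(1+0.1295)^4 + 150.1049/(1+0.1295)^4 = 125.5322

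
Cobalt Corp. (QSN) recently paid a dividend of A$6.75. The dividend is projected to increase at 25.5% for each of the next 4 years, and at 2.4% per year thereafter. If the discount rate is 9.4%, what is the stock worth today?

Two-stage DDM. Project D₁…D_4 at 0.255, terminal growth 0.024, discount at r = 0.094.
D_1 = 8.4712
D_2 = 10.6314
D_3 = 13.3424
D_4 = 16.7448
Terminal value at t=4: TV = D_5/(r−g) = 17.1466/(0.094−0.024) = 244.9518
P₀ = 8.4712/(1+0.094)^1 + 10.6314/(1+0.094)^2 + 13.3424/(1+0.094)^3 + 16.7448/(1+0.094)^4 + 244.9518/(1+0.094)^4 = 209.5124

A$209.51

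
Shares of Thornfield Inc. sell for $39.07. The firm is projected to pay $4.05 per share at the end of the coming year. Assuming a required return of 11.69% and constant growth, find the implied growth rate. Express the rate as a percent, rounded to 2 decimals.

1.32%

From P₀ = D₁/(r − g), the implied growth is g = r − D₁/P₀.
g = 0.1169 − 4.05/39.07 = 0.1169 − 0.10366 = 0.01324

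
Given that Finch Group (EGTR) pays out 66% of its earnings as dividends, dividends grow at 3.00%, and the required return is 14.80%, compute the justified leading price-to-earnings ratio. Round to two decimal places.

5.59

Justified leading P/E = b/(r−g) = 0.66/(0.148−0.03) = 5.5932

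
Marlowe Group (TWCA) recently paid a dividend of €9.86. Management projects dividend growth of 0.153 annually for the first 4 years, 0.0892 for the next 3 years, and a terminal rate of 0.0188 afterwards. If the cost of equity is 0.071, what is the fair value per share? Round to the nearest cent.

Three-stage DDM. Project D₁…D_7; terminal Gordon value at t=7 with g = 0.0188; discount at r = 0.071.
D_1 = 11.3686
D_2 = 13.1080
D_3 = 15.1135
D_4 = 17.4259
D_5 = 18.9802
D_6 = 20.6733
D_7 = 22.5173
TV_7 = 22.9407/(0.071−0.0188) = 439.4763
P₀ = Σ Dₜ/(1+r)ᵗ + TV_7/(1+r)^7 = 360.5890

€360.59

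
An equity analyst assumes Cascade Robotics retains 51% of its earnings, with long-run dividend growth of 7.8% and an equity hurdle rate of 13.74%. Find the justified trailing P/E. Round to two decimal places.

8.89

Payout ratio b = 1 − 0.51 = 0.49.
Justified trailing P/E = b(1+g)/(r−g) = 0.49×(1+0.078)/(0.1374−0.078) = 8.8926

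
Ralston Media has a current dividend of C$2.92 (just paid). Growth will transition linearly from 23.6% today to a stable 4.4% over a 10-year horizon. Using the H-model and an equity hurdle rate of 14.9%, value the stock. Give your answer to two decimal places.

C$55.73

H-model: P₀ = D₀[(1+g_L) + H(g_S−g_L)]/(r−g_L), with H = 10/2 = 5.
P₀ = 2.92 × [(1+0.044) + 5×(0.236−0.044)] / (0.149−0.044)
   = 2.92 × 2.0040 / 0.105 = 55.7303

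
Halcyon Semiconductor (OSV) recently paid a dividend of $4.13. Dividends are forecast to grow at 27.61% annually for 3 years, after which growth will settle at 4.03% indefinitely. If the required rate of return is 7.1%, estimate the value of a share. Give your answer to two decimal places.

$254.50

Two-stage DDM. Project D₁…D_3 at 0.2761, terminal growth 0.0403, discount at r = 0.071.
D_1 = 5.2703
D_2 = 6.7254
D_3 = 8.5823
Terminal value at t=3: TV = D_4/(r−g) = 8.9282/(0.071−0.0403) = 290.8201
P₀ = 5.2703/(1+0.071)^1 + 6.7254/(1+0.071)^2 + 8.5823/(1+0.071)^3 + 290.8201/(1+0.071)^3 = 254.5018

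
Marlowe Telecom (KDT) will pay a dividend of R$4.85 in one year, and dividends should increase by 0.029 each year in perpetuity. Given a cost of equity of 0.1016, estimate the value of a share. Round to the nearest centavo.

R$66.80

Gordon growth model: P₀ = D₁/(r − g), with D₁ = 4.85 given directly.
P₀ = 4.8500 / (0.1016 − 0.029) = 4.8500 / 0.0726 = 66.8044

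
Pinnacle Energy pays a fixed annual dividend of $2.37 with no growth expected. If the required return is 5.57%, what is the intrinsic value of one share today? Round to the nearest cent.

Zero-growth DDM (perpetuity): P₀ = D/r = 2.37 / 0.0557 = 42.5494

$42.55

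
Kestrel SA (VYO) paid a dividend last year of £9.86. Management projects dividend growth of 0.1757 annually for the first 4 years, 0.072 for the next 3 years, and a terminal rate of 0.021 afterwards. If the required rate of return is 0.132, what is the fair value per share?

£163.92

Three-stage DDM. Project D₁…D_7; terminal Gordon value at t=7 with g = 0.021; discount at r = 0.132.
D_1 = 11.5924
D_2 = 13.6292
D_3 = 16.0238
D_4 = 18.8392
D_5 = 20.1956
D_6 = 21.6497
D_7 = 23.2085
TV_7 = 23.6959/(0.132−0.021) = 213.4765
P₀ = Σ Dₜ/(1+r)ᵗ + TV_7/(1+r)^7 = 163.9179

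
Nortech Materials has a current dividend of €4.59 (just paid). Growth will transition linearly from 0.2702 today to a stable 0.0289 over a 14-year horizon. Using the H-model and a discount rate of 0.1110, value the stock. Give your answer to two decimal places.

H-model: P₀ = D₀[(1+g_L) + H(g_S−g_L)]/(r−g_L), with H = 14/2 = 7.
P₀ = 4.59 × [(1+0.0289) + 7×(0.2702−0.0289)] / (0.111−0.0289)
   = 4.59 × 2.7180 / 0.0821 = 151.9564

€151.96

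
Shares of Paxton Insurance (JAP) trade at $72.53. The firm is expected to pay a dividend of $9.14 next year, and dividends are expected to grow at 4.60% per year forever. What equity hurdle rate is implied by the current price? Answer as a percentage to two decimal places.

17.20%

Rearranging the constant-growth DDM: r = D₁/P₀ + g.
r = 9.1400 / 72.53 + 0.046 = 0.12602 + 0.046 = 0.17202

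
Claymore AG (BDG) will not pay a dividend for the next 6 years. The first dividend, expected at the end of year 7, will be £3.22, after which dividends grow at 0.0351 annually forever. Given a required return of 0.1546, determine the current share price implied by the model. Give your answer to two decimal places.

£11.37

Deferred-dividend DDM. At t=6 the remaining stream is a growing perpetuity with first payment D_7 = 3.22.
V_6 = D_7/(r−g) = 3.22/(0.1546−0.0351) = 26.9456
P₀ = V_6/(1+r)^6 = 26.9456/(1+0.1546)^6 = 11.3736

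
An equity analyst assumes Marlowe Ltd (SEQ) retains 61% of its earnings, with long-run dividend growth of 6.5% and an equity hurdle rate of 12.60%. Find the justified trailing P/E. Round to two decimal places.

6.81

Payout ratio b = 1 − 0.61 = 0.39.
Justified trailing P/E = b(1+g)/(r−g) = 0.39×(1+0.065)/(0.126−0.065) = 6.8090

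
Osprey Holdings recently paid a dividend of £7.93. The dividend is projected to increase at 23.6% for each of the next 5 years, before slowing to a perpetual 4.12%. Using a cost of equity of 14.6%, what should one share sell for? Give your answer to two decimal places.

Two-stage DDM. Project D₁…D_5 at 0.236, terminal growth 0.0412, discount at r = 0.146.
D_1 = 9.8015
D_2 = 12.1146
D_3 = 14.9737
D_4 = 18.5075
D_5 = 22.8752
Terminal value at t=5: TV = D_6/(r−g) = 23.8177/(0.146−0.0412) = 227.2681
P₀ = 9.8015/(1+0.146)^1 + 12.1146/(1+0.146)^2 + 14.9737/(1+0.146)^3 + 18.5075/(1+0.146)^4 + 22.8752/(1+0.146)^5 + 227.2681/(1+0.146)^5 = 165.0074

£165.01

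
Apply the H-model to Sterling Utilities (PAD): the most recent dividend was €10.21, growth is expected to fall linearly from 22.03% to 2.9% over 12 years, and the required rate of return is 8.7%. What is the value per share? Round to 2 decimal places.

€383.19

H-model: P₀ = D₀[(1+g_L) + H(g_S−g_L)]/(r−g_L), with H = 12/2 = 6.
P₀ = 10.21 × [(1+0.029) + 6×(0.2203−0.029)] / (0.087−0.029)
   = 10.21 × 2.1768 / 0.058 = 383.1919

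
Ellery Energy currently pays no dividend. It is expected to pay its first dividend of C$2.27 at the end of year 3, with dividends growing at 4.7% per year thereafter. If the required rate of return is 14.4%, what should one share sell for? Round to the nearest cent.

C$17.88

Deferred-dividend DDM. At t=2 the remaining stream is a growing perpetuity with first payment D_3 = 2.27.
V_2 = D_3/(r−g) = 2.27/(0.144−0.047) = 23.4021
P₀ = V_2/(1+r)^2 = 23.4021/(1+0.144)^2 = 17.8814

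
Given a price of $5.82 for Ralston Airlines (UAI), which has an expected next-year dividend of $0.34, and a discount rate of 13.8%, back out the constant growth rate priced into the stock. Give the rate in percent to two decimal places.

From P₀ = D₁/(r − g), the implied growth is g = r − D₁/P₀.
g = 0.138 − 0.34/5.82 = 0.138 − 0.05842 = 0.07958

7.96%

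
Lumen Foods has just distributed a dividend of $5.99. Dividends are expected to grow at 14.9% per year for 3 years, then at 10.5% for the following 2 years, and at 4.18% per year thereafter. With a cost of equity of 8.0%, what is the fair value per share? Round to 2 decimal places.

$241.22

Three-stage DDM. Project D₁…D_5; terminal Gordon value at t=5 with g = 0.0418; discount at r = 0.08.
D_1 = 6.8825
D_2 = 7.9080
D_3 = 9.0863
D_4 = 10.0404
D_5 = 11.0946
TV_5 = 11.5583/(0.08−0.0418) = 302.5746
P₀ = Σ Dₜ/(1+r)ᵗ + TV_5/(1+r)^5 = 241.2235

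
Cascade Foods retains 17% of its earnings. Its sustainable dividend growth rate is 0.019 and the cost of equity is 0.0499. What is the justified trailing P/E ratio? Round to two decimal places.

Payout ratio b = 1 − 0.17 = 0.83.
Justified trailing P/E = b(1+g)/(r−g) = 0.83×(1+0.019)/(0.0499−0.019) = 27.3712

27.37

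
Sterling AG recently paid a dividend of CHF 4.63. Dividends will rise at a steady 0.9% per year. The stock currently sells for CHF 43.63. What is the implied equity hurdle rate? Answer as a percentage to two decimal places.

Rearranging the constant-growth DDM: r = D₁/P₀ + g.
D₁ = 4.63 × (1 + 0.009) = 4.6717.
r = 4.6717 / 43.63 + 0.009 = 0.10707 + 0.009 = 0.11607

11.61%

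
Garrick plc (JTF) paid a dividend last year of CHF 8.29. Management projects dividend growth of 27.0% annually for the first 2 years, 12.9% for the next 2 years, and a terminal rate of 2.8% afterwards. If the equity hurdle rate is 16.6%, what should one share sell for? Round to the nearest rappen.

Three-stage DDM. Project D₁…D_4; terminal Gordon value at t=4 with g = 0.028; discount at r = 0.166.
D_1 = 10.5283
D_2 = 13.3709
D_3 = 15.0958
D_4 = 17.0431
TV_4 = 17.5204/(0.166−0.028) = 126.9591
P₀ = Σ Dₜ/(1+r)ᵗ + TV_4/(1+r)^4 = 106.2937

CHF 106.29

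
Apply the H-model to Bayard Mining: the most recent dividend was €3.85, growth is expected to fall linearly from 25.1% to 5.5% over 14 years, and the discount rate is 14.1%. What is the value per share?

H-model: P₀ = D₀[(1+g_L) + H(g_S−g_L)]/(r−g_L), with H = 14/2 = 7.
P₀ = 3.85 × [(1+0.055) + 7×(0.251−0.055)] / (0.141−0.055)
   = 3.85 × 2.4270 / 0.086 = 108.6506

€108.65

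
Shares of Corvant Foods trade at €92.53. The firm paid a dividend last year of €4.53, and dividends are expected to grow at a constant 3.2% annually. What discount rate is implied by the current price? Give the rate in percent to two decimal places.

Rearranging the constant-growth DDM: r = D₁/P₀ + g.
D₁ = 4.53 × (1 + 0.032) = 4.6750.
r = 4.6750 / 92.53 + 0.032 = 0.05052 + 0.032 = 0.08252

8.25%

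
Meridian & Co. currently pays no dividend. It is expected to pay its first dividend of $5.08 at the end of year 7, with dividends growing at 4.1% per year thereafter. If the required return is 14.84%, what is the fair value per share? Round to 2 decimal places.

$20.62

Deferred-dividend DDM. At t=6 the remaining stream is a growing perpetuity with first payment D_7 = 5.08.
V_6 = D_7/(r−g) = 5.08/(0.1484−0.041) = 47.2998
P₀ = V_6/(1+r)^6 = 47.2998/(1+0.1484)^6 = 20.6206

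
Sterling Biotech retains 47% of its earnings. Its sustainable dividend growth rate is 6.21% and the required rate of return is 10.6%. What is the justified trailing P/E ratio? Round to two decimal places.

12.82

Payout ratio b = 1 − 0.47 = 0.53.
Justified trailing P/E = b(1+g)/(r−g) = 0.53×(1+0.0621)/(0.106−0.0621) = 12.8226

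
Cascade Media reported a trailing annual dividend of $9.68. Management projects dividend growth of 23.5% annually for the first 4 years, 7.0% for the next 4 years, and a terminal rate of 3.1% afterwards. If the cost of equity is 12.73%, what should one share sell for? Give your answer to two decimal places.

$219.10

Three-stage DDM. Project D₁…D_8; terminal Gordon value at t=8 with g = 0.031; discount at r = 0.1273.
D_1 = 11.9548
D_2 = 14.7642
D_3 = 18.2338
D_4 = 22.5187
D_5 = 24.0950
D_6 = 25.7817
D_7 = 27.5864
D_8 = 29.5174
TV_8 = 30.4325/(0.1273−0.031) = 316.0172
P₀ = Σ Dₜ/(1+r)ᵗ + TV_8/(1+r)^8 = 219.1038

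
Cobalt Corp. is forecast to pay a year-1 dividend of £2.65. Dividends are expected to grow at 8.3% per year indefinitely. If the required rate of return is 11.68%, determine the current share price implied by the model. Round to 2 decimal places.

£78.40

Gordon growth model: P₀ = D₁/(r − g), with D₁ = 2.65 given directly.
P₀ = 2.6500 / (0.1168 − 0.083) = 2.6500 / 0.0338 = 78.4024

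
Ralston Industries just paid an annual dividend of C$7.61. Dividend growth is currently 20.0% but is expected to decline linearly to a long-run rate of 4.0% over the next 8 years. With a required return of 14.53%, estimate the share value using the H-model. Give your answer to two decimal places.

C$121.41

H-model: P₀ = D₀[(1+g_L) + H(g_S−g_L)]/(r−g_L), with H = 8/2 = 4.
P₀ = 7.61 × [(1+0.04) + 4×(0.2−0.04)] / (0.1453−0.04)
   = 7.61 × 1.6800 / 0.1053 = 121.4131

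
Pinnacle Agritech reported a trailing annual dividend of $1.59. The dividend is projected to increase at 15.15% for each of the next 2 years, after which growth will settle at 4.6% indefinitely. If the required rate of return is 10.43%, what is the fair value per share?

$34.40

Two-stage DDM. Project D₁…D_2 at 0.1515, terminal growth 0.046, discount at r = 0.1043.
D_1 = 1.8309
D_2 = 2.1083
Terminal value at t=2: TV = D_3/(r−g) = 2.2052/(0.1043−0.046) = 37.8258
P₀ = 1.8309/(1+0.1043)^1 + 2.1083/(1+0.1043)^2 + 37.8258/(1+0.1043)^2 = 34.4048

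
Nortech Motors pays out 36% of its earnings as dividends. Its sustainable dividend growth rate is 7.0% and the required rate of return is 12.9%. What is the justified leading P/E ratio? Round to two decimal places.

Justified leading P/E = b/(r−g) = 0.36/(0.129−0.07) = 6.1017

6.10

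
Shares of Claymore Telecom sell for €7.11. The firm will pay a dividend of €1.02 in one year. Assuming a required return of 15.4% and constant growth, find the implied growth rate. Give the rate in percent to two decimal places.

From P₀ = D₁/(r − g), the implied growth is g = r − D₁/P₀.
g = 0.154 − 1.02/7.11 = 0.154 − 0.14346 = 0.01054

1.05%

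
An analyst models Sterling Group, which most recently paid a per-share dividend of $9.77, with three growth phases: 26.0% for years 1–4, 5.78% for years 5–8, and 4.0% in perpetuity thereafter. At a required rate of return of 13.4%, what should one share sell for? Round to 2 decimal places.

$226.15

Three-stage DDM. Project D₁…D_8; terminal Gordon value at t=8 with g = 0.04; discount at r = 0.134.
D_1 = 12.3102
D_2 = 15.5109
D_3 = 19.5437
D_4 = 24.6250
D_5 = 26.0484
D_6 = 27.5540
D_7 = 29.1466
D_8 = 30.8312
TV_8 = 32.0645/(0.134−0.04) = 341.1116
P₀ = Σ Dₜ/(1+r)ᵗ + TV_8/(1+r)^8 = 226.1543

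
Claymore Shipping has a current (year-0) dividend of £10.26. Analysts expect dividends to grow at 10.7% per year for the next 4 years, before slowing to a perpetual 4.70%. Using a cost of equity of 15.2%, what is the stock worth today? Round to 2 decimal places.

Two-stage DDM. Project D₁…D_4 at 0.107, terminal growth 0.047, discount at r = 0.152.
D_1 = 11.3578
D_2 = 12.5731
D_3 = 13.9184
D_4 = 15.4077
Terminal value at t=4: TV = D_5/(r−g) = 16.1319/(0.152−0.047) = 153.6368
P₀ = 11.3578/(1+0.152)^1 + 12.5731/(1+0.152)^2 + 13.9184/(1+0.152)^3 + 15.4077/(1+0.152)^4 + 153.6368/(1+0.152)^4 = 124.4196

£124.42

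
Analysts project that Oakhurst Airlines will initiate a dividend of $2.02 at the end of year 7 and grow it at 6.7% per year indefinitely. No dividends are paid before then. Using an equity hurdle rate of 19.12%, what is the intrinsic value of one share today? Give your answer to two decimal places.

Deferred-dividend DDM. At t=6 the remaining stream is a growing perpetuity with first payment D_7 = 2.02.
V_6 = D_7/(r−g) = 2.02/(0.1912−0.067) = 16.2641
P₀ = V_6/(1+r)^6 = 16.2641/(1+0.1912)^6 = 5.6927

$5.69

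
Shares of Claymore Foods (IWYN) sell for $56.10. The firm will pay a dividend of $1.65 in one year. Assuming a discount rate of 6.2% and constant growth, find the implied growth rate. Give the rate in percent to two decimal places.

3.26%

From P₀ = D₁/(r − g), the implied growth is g = r − D₁/P₀.
g = 0.062 − 1.65/56.10 = 0.062 − 0.02941 = 0.03259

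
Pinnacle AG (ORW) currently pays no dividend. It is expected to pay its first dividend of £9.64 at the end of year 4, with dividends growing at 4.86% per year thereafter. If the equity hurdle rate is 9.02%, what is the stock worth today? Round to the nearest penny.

Deferred-dividend DDM. At t=3 the remaining stream is a growing perpetuity with first payment D_4 = 9.64.
V_3 = D_4/(r−g) = 9.64/(0.0902−0.0486) = 231.7308
P₀ = V_3/(1+r)^3 = 231.7308/(1+0.0902)^3 = 178.8402

£178.84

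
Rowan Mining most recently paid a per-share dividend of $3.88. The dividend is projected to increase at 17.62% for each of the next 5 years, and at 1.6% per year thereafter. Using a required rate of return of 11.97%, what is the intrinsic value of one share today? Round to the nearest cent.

Two-stage DDM. Project D₁…D_5 at 0.1762, terminal growth 0.016, discount at r = 0.1197.
D_1 = 4.5637
D_2 = 5.3678
D_3 = 6.3136
D_4 = 7.4260
D_5 = 8.7345
Terminal value at t=5: TV = D_6/(r−g) = 8.8742/(0.1197−0.016) = 85.5761
P₀ = 4.5637/(1+0.1197)^1 + 5.3678/(1+0.1197)^2 + 6.3136/(1+0.1197)^3 + 7.4260/(1+0.1197)^4 + 8.7345/(1+0.1197)^5 + 85.5761/(1+0.1197)^5 = 71.1653

$71.17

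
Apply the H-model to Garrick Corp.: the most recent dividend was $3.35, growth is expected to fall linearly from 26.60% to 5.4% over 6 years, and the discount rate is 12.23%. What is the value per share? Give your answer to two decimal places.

$82.89

H-model: P₀ = D₀[(1+g_L) + H(g_S−g_L)]/(r−g_L), with H = 6/2 = 3.
P₀ = 3.35 × [(1+0.054) + 3×(0.266−0.054)] / (0.1223−0.054)
   = 3.35 × 1.6900 / 0.0683 = 82.8917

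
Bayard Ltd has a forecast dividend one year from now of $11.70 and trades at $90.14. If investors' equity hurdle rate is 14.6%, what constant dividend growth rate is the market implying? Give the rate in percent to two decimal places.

From P₀ = D₁/(r − g), the implied growth is g = r − D₁/P₀.
g = 0.146 − 11.70/90.14 = 0.146 − 0.12980 = 0.01620

1.62%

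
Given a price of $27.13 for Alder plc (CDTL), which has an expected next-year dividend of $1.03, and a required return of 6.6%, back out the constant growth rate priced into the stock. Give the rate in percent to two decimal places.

From P₀ = D₁/(r − g), the implied growth is g = r − D₁/P₀.
g = 0.066 − 1.03/27.13 = 0.066 − 0.03797 = 0.02803

2.80%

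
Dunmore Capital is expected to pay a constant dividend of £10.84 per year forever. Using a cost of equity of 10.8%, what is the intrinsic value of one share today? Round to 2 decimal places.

Zero-growth DDM (perpetuity): P₀ = D/r = 10.84 / 0.108 = 100.3704

£100.37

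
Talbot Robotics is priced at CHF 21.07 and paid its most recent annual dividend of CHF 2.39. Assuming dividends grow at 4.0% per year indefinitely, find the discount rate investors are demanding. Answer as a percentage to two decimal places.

Rearranging the constant-growth DDM: r = D₁/P₀ + g.
D₁ = 2.39 × (1 + 0.04) = 2.4856.
r = 2.4856 / 21.07 + 0.04 = 0.11797 + 0.04 = 0.15797

15.80%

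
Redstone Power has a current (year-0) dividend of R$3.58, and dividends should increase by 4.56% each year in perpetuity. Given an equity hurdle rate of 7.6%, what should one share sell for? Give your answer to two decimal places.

Gordon growth model: P₀ = D₁/(r − g). D₁ = 3.58 × (1 + 0.0456) = 3.7432.
P₀ = 3.7432 / (0.076 − 0.0456) = 3.7432 / 0.0304 = 123.1332

R$123.13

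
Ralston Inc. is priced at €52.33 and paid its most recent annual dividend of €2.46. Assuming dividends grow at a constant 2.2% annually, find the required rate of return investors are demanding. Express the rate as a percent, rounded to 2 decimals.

Rearranging the constant-growth DDM: r = D₁/P₀ + g.
D₁ = 2.46 × (1 + 0.022) = 2.5141.
r = 2.5141 / 52.33 + 0.022 = 0.04804 + 0.022 = 0.07004

7.00%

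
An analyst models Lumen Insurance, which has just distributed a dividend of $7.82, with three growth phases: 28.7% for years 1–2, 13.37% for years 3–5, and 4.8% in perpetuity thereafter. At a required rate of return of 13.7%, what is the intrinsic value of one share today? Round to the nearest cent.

$165.71

Three-stage DDM. Project D₁…D_5; terminal Gordon value at t=5 with g = 0.048; discount at r = 0.137.
D_1 = 10.0643
D_2 = 12.9528
D_3 = 14.6846
D_4 = 16.6479
D_5 = 18.8738
TV_5 = 19.7797/(0.137−0.048) = 222.2438
P₀ = Σ Dₜ/(1+r)ᵗ + TV_5/(1+r)^5 = 165.7125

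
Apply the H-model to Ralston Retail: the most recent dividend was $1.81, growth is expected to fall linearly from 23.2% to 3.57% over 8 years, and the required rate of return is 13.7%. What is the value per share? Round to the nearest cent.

H-model: P₀ = D₀[(1+g_L) + H(g_S−g_L)]/(r−g_L), with H = 8/2 = 4.
P₀ = 1.81 × [(1+0.0357) + 4×(0.232−0.0357)] / (0.137−0.0357)
   = 1.81 × 1.8209 / 0.1013 = 32.5353

$32.54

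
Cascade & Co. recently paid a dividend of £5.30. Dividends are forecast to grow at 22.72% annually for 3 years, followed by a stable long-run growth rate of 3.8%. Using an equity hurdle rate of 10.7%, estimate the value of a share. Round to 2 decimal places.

£128.23

Two-stage DDM. Project D₁…D_3 at 0.2272, terminal growth 0.038, discount at r = 0.107.
D_1 = 6.5042
D_2 = 7.9819
D_3 = 9.7954
Terminal value at t=3: TV = D_4/(r−g) = 10.1676/(0.107−0.038) = 147.3568
P₀ = 6.5042/(1+0.107)^1 + 7.9819/(1+0.107)^2 + 9.7954/(1+0.107)^3 + 147.3568/(1+0.107)^3 = 128.2340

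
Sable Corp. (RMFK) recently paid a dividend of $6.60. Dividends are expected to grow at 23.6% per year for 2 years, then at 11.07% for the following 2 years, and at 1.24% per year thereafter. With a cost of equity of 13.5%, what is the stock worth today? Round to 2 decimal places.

$92.06

Three-stage DDM. Project D₁…D_4; terminal Gordon value at t=4 with g = 0.0124; discount at r = 0.135.
D_1 = 8.1576
D_2 = 10.0828
D_3 = 11.1990
D_4 = 12.4387
TV_4 = 12.5929/(0.135−0.0124) = 102.7155
P₀ = Σ Dₜ/(1+r)ᵗ + TV_4/(1+r)^4 = 92.0634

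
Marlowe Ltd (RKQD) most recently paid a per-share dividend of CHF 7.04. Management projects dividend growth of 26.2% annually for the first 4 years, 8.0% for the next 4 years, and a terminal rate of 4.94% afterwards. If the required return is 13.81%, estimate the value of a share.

CHF 176.23

Three-stage DDM. Project D₁…D_8; terminal Gordon value at t=8 with g = 0.0494; discount at r = 0.1381.
D_1 = 8.8845
D_2 = 11.2122
D_3 = 14.1498
D_4 = 17.8571
D_5 = 19.2856
D_6 = 20.8285
D_7 = 22.4948
D_8 = 24.2943
TV_8 = 25.4945/(0.1381−0.0494) = 287.4237
P₀ = Σ Dₜ/(1+r)ᵗ + TV_8/(1+r)^8 = 176.2287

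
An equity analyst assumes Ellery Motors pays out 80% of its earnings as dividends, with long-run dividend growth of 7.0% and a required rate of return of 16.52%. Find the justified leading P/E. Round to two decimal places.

Justified leading P/E = b/(r−g) = 0.80/(0.1652−0.07) = 8.4034

8.40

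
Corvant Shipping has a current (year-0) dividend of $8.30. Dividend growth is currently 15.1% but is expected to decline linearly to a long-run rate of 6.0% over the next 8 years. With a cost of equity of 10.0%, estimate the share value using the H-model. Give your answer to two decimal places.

H-model: P₀ = D₀[(1+g_L) + H(g_S−g_L)]/(r−g_L), with H = 8/2 = 4.
P₀ = 8.30 × [(1+0.06) + 4×(0.151−0.06)] / (0.1−0.06)
   = 8.30 × 1.4240 / 0.04 = 295.4800

$295.48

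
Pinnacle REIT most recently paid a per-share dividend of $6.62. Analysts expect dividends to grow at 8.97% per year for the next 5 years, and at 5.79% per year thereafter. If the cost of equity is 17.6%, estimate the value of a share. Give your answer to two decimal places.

$67.00

Two-stage DDM. Project D₁…D_5 at 0.0897, terminal growth 0.0579, discount at r = 0.176.
D_1 = 7.2138
D_2 = 7.8609
D_3 = 8.5660
D_4 = 9.3344
D_5 = 10.1717
Terminal value at t=5: TV = D_6/(r−g) = 10.7606/(0.176−0.0579) = 91.1145
P₀ = 7.2138/(1+0.176)^1 + 7.8609/(1+0.176)^2 + 8.5660/(1+0.176)^3 + 9.3344/(1+0.176)^4 + 10.1717/(1+0.176)^5 + 91.1145/(1+0.176)^5 = 66.9968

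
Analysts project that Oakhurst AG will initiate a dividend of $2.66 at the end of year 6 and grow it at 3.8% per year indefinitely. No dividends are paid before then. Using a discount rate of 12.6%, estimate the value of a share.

Deferred-dividend DDM. At t=5 the remaining stream is a growing perpetuity with first payment D_6 = 2.66.
V_5 = D_6/(r−g) = 2.66/(0.126−0.038) = 30.2273
P₀ = V_5/(1+r)^5 = 30.2273/(1+0.126)^5 = 16.6996

$16.70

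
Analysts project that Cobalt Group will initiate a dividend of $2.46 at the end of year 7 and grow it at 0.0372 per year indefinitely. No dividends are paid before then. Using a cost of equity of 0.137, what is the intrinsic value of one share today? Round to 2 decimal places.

Deferred-dividend DDM. At t=6 the remaining stream is a growing perpetuity with first payment D_7 = 2.46.
V_6 = D_7/(r−g) = 2.46/(0.137−0.0372) = 24.6493
P₀ = V_6/(1+r)^6 = 24.6493/(1+0.137)^6 = 11.4088

$11.41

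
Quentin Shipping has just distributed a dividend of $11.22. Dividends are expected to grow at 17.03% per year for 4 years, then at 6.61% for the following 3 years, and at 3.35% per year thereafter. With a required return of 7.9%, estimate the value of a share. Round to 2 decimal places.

$440.88

Three-stage DDM. Project D₁…D_7; terminal Gordon value at t=7 with g = 0.0335; discount at r = 0.079.
D_1 = 13.1308
D_2 = 15.3669
D_3 = 17.9839
D_4 = 21.0466
D_5 = 22.4378
D_6 = 23.9209
D_7 = 25.5021
TV_7 = 26.3564/(0.079−0.0335) = 579.2614
P₀ = Σ Dₜ/(1+r)ᵗ + TV_7/(1+r)^7 = 440.8810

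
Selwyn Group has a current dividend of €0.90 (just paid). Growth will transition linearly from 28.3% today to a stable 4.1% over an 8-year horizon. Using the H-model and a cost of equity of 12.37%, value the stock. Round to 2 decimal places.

H-model: P₀ = D₀[(1+g_L) + H(g_S−g_L)]/(r−g_L), with H = 8/2 = 4.
P₀ = 0.90 × [(1+0.041) + 4×(0.283−0.041)] / (0.1237−0.041)
   = 0.90 × 2.0090 / 0.0827 = 21.8634

€21.86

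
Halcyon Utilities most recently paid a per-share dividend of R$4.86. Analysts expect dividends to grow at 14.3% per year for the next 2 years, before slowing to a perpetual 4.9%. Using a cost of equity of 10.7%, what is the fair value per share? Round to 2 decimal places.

Two-stage DDM. Project D₁…D_2 at 0.143, terminal growth 0.049, discount at r = 0.107.
D_1 = 5.5550
D_2 = 6.3493
Terminal value at t=2: TV = D_3/(r−g) = 6.6605/(0.107−0.049) = 114.8355
P₀ = 5.5550/(1+0.107)^1 + 6.3493/(1+0.107)^2 + 114.8355/(1+0.107)^2 = 103.9082

R$103.91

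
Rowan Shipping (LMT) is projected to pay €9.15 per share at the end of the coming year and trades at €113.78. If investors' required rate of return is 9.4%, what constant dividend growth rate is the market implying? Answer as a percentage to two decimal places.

1.36%

From P₀ = D₁/(r − g), the implied growth is g = r − D₁/P₀.
g = 0.094 − 9.15/113.78 = 0.094 − 0.08042 = 0.01358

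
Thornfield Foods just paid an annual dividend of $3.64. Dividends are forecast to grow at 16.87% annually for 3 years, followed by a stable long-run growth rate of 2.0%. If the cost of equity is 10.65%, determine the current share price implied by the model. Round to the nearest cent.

$62.77

Two-stage DDM. Project D₁…D_3 at 0.1687, terminal growth 0.02, discount at r = 0.1065.
D_1 = 4.2541
D_2 = 4.9717
D_3 = 5.8105
Terminal value at t=3: TV = D_4/(r−g) = 5.9267/(0.1065−0.02) = 68.5164
P₀ = 4.2541/(1+0.1065)^1 + 4.9717/(1+0.1065)^2 + 5.8105/(1+0.1065)^3 + 68.5164/(1+0.1065)^3 = 62.7699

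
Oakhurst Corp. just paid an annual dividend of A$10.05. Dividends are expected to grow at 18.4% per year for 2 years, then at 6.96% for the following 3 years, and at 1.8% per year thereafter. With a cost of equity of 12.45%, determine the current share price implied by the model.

Three-stage DDM. Project D₁…D_5; terminal Gordon value at t=5 with g = 0.018; discount at r = 0.1245.
D_1 = 11.8992
D_2 = 14.0887
D_3 = 15.0692
D_4 = 16.1180
D_5 = 17.2399
TV_5 = 17.5502/(0.1245−0.018) = 164.7904
P₀ = Σ Dₜ/(1+r)ᵗ + TV_5/(1+r)^5 = 143.6401

A$143.64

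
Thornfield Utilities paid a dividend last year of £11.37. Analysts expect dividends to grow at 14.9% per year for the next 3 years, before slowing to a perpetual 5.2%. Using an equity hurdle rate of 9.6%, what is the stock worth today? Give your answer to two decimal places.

Two-stage DDM. Project D₁…D_3 at 0.149, terminal growth 0.052, discount at r = 0.096.
D_1 = 13.0641
D_2 = 15.0107
D_3 = 17.2473
Terminal value at t=3: TV = D_4/(r−g) = 18.1441/(0.096−0.052) = 412.3667
P₀ = 13.0641/(1+0.096)^1 + 15.0107/(1+0.096)^2 + 17.2473/(1+0.096)^3 + 412.3667/(1+0.096)^3 = 350.7384

£350.74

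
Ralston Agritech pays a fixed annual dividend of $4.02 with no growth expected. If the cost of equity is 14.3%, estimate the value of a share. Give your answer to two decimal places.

$28.11

Zero-growth DDM (perpetuity): P₀ = D/r = 4.02 / 0.143 = 28.1119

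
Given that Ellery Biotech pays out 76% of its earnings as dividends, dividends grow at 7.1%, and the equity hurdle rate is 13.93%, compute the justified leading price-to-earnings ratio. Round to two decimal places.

11.13

Justified leading P/E = b/(r−g) = 0.76/(0.1393−0.071) = 11.1274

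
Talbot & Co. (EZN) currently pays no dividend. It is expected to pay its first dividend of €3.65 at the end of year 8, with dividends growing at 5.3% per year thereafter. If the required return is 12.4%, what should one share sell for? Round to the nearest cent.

€22.68

Deferred-dividend DDM. At t=7 the remaining stream is a growing perpetuity with first payment D_8 = 3.65.
V_7 = D_8/(r−g) = 3.65/(0.124−0.053) = 51.4085
P₀ = V_7/(1+r)^7 = 51.4085/(1+0.124)^7 = 22.6814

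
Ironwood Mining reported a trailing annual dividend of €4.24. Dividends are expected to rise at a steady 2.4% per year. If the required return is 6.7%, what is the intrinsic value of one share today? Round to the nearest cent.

Gordon growth model: P₀ = D₁/(r − g). D₁ = 4.24 × (1 + 0.024) = 4.3418.
P₀ = 4.3418 / (0.067 − 0.024) = 4.3418 / 0.043 = 100.9712

€100.97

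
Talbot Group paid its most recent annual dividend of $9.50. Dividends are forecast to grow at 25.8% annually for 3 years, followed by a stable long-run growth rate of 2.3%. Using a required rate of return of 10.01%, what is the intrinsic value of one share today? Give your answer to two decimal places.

$225.98

Two-stage DDM. Project D₁…D_3 at 0.258, terminal growth 0.023, discount at r = 0.1001.
D_1 = 11.9510
D_2 = 15.0344
D_3 = 18.9132
Terminal value at t=3: TV = D_4/(r−g) = 19.3482/(0.1001−0.023) = 250.9498
P₀ = 11.9510/(1+0.1001)^1 + 15.0344/(1+0.1001)^2 + 18.9132/(1+0.1001)^3 + 250.9498/(1+0.1001)^3 = 225.9832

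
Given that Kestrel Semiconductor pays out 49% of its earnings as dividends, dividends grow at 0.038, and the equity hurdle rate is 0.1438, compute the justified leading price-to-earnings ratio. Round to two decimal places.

4.63

Justified leading P/E = b/(r−g) = 0.49/(0.1438−0.038) = 4.6314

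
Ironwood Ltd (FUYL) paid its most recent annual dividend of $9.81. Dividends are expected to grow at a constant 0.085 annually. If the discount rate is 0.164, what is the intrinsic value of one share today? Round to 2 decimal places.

$134.73

Gordon growth model: P₀ = D₁/(r − g). D₁ = 9.81 × (1 + 0.085) = 10.6439.
P₀ = 10.6439 / (0.164 − 0.085) = 10.6439 / 0.079 = 134.7323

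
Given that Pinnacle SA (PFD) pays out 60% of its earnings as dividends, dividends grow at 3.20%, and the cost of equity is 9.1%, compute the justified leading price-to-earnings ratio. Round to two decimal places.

10.17

Justified leading P/E = b/(r−g) = 0.60/(0.091−0.032) = 10.1695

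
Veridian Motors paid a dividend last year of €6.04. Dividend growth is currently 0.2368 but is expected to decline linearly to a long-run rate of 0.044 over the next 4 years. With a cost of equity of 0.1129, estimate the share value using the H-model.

€125.32

H-model: P₀ = D₀[(1+g_L) + H(g_S−g_L)]/(r−g_L), with H = 4/2 = 2.
P₀ = 6.04 × [(1+0.044) + 2×(0.2368−0.044)] / (0.1129−0.044)
   = 6.04 × 1.4296 / 0.0689 = 125.3234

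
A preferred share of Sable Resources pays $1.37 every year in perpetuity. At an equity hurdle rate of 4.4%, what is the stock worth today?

$31.14

Zero-growth DDM (perpetuity): P₀ = D/r = 1.37 / 0.044 = 31.1364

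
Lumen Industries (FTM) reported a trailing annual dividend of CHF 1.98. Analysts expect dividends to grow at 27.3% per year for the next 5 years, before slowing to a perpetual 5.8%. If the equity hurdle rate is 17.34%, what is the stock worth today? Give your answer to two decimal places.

Two-stage DDM. Project D₁…D_5 at 0.273, terminal growth 0.058, discount at r = 0.1734.
D_1 = 2.5205
D_2 = 3.2086
D_3 = 4.0846
D_4 = 5.1997
D_5 = 6.6192
Terminal value at t=5: TV = D_6/(r−g) = 7.0031/(0.1734−0.058) = 60.6858
P₀ = 2.5205/(1+0.1734)^1 + 3.2086/(1+0.1734)^2 + 4.0846/(1+0.1734)^3 + 5.1997/(1+0.1734)^4 + 6.6192/(1+0.1734)^5 + 60.6858/(1+0.1734)^5 = 40.0059

CHF 40.01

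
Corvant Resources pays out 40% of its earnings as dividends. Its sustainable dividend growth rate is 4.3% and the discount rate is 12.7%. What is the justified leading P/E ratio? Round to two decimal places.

Justified leading P/E = b/(r−g) = 0.40/(0.127−0.043) = 4.7619

4.76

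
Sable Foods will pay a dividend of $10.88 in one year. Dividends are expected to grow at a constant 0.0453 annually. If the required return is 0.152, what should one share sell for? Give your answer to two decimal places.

Gordon growth model: P₀ = D₁/(r − g), with D₁ = 10.88 given directly.
P₀ = 10.8800 / (0.152 − 0.0453) = 10.8800 / 0.1067 = 101.9681

$101.97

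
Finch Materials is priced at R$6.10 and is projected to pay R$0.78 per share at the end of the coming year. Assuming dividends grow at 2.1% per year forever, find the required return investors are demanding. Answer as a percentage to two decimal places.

Rearranging the constant-growth DDM: r = D₁/P₀ + g.
r = 0.7800 / 6.10 + 0.021 = 0.12787 + 0.021 = 0.14887

14.89%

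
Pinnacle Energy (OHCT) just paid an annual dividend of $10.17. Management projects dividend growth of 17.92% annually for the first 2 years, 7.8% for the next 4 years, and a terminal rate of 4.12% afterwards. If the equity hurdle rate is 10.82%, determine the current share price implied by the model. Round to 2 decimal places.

$225.56

Three-stage DDM. Project D₁…D_6; terminal Gordon value at t=6 with g = 0.0412; discount at r = 0.1082.
D_1 = 11.9925
D_2 = 14.1415
D_3 = 15.2446
D_4 = 16.4336
D_5 = 17.7154
D_6 = 19.0973
TV_6 = 19.8841/(0.1082−0.0412) = 296.7770
P₀ = Σ Dₜ/(1+r)ᵗ + TV_6/(1+r)^6 = 225.5641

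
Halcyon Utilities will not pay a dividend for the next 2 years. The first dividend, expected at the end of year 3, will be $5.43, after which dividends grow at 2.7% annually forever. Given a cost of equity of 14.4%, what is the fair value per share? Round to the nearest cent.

Deferred-dividend DDM. At t=2 the remaining stream is a growing perpetuity with first payment D_3 = 5.43.
V_2 = D_3/(r−g) = 5.43/(0.144−0.027) = 46.4103
P₀ = V_2/(1+r)^2 = 46.4103/(1+0.144)^2 = 35.4619

$35.46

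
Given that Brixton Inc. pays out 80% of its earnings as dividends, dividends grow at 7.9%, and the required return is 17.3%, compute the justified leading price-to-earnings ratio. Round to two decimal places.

Justified leading P/E = b/(r−g) = 0.80/(0.173−0.079) = 8.5106

8.51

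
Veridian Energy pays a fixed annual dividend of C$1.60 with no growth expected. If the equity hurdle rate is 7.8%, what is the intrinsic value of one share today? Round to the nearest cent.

Zero-growth DDM (perpetuity): P₀ = D/r = 1.60 / 0.078 = 20.5128

C$20.51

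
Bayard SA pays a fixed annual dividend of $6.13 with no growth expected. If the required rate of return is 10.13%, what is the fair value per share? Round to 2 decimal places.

Zero-growth DDM (perpetuity): P₀ = D/r = 6.13 / 0.1013 = 60.5133

$60.51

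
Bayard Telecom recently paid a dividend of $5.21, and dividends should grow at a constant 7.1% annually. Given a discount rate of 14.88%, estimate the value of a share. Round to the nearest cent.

Gordon growth model: P₀ = D₁/(r − g). D₁ = 5.21 × (1 + 0.071) = 5.5799.
P₀ = 5.5799 / (0.1488 − 0.071) = 5.5799 / 0.0778 = 71.7212

$71.72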